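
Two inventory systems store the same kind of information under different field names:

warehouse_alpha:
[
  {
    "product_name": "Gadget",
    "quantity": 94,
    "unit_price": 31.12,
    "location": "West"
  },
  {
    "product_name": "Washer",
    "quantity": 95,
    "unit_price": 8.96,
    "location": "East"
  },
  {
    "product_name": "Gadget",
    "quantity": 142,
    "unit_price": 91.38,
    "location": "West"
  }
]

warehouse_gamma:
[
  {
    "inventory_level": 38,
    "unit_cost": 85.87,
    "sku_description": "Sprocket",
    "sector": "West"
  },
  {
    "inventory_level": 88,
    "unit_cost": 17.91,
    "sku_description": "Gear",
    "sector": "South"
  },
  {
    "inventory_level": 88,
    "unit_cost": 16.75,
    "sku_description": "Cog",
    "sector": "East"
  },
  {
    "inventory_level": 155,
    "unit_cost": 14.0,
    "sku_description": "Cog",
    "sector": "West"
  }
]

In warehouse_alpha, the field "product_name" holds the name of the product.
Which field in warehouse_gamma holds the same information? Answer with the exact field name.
sku_description

In warehouse_alpha, "product_name" holds the name of the product.
The fields in warehouse_gamma are: "inventory_level", "unit_cost", "sku_description", "sector".
"sku_description" is the match: the name refers to the same concept and its values are product-name strings (e.g. 'Cog', 'Gear').
The other fields ("inventory_level", "unit_cost", "sector") hold different kinds of data.

So "product_name" in warehouse_alpha corresponds to "sku_description" in warehouse_gamma.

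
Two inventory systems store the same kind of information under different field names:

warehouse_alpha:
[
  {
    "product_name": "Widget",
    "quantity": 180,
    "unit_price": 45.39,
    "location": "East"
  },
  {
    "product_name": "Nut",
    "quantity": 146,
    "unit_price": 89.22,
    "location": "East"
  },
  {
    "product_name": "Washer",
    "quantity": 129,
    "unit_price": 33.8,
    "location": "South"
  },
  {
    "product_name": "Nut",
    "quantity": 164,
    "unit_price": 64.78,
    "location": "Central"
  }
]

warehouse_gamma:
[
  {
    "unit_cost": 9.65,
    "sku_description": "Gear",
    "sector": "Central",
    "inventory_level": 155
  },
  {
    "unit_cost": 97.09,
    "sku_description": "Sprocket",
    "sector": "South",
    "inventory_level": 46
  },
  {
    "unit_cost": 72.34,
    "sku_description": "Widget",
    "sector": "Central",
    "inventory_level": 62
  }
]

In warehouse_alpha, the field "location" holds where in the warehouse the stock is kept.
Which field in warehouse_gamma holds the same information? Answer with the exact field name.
sector

In warehouse_alpha, "location" holds where in the warehouse the stock is kept.
The fields in warehouse_gamma are: "unit_cost", "sku_description", "sector", "inventory_level".
"sector" is the match: the name refers to the same concept and its values are area labels (e.g. 'Central', 'South').
The other fields ("unit_cost", "sku_description", "inventory_level") hold different kinds of data.

So "location" in warehouse_alpha corresponds to "sector" in warehouse_gamma.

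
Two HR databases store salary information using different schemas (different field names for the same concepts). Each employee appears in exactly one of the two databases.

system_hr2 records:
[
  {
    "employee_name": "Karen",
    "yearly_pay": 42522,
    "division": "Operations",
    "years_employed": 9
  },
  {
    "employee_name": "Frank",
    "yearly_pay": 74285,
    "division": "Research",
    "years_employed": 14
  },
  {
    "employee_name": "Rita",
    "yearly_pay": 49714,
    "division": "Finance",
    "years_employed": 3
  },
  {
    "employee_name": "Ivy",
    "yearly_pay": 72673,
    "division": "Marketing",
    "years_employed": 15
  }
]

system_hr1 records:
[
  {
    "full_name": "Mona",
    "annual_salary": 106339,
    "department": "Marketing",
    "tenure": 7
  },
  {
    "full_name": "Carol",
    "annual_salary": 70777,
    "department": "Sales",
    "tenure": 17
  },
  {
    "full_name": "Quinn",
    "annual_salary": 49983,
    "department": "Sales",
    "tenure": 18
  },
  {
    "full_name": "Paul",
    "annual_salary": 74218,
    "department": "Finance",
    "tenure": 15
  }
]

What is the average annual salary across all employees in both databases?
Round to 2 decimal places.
67563.88

Schema mapping: "yearly_pay" (system_hr2) = "annual_salary" (system_hr1) = annual salary

All salaries: [42522, 74285, 49714, 72673, 106339, 70777, 49983, 74218]
Sum: 540511
Count: 8
Average: 540511 / 8 = 67563.88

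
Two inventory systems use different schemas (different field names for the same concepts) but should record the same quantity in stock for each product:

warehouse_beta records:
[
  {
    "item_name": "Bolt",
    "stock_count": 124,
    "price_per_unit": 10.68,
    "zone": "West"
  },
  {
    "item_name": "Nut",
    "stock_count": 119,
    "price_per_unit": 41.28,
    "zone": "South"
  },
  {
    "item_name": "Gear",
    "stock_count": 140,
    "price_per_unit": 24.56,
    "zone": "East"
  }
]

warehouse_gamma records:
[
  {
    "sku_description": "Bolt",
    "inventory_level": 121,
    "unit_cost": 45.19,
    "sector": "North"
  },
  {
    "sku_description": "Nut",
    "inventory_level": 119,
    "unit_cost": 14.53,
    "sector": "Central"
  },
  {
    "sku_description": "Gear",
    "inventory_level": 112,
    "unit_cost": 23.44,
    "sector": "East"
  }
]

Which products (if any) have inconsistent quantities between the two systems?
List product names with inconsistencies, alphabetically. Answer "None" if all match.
Bolt, Gear

Schema mappings:
- "item_name" (warehouse_beta) = "sku_description" (warehouse_gamma) = product name
- "stock_count" (warehouse_beta) = "inventory_level" (warehouse_gamma) = quantity

Comparison:
  Bolt: 124 vs 121 - MISMATCH
  Nut: 119 vs 119 - MATCH
  Gear: 140 vs 112 - MISMATCH

Products with inconsistencies: Bolt, Gear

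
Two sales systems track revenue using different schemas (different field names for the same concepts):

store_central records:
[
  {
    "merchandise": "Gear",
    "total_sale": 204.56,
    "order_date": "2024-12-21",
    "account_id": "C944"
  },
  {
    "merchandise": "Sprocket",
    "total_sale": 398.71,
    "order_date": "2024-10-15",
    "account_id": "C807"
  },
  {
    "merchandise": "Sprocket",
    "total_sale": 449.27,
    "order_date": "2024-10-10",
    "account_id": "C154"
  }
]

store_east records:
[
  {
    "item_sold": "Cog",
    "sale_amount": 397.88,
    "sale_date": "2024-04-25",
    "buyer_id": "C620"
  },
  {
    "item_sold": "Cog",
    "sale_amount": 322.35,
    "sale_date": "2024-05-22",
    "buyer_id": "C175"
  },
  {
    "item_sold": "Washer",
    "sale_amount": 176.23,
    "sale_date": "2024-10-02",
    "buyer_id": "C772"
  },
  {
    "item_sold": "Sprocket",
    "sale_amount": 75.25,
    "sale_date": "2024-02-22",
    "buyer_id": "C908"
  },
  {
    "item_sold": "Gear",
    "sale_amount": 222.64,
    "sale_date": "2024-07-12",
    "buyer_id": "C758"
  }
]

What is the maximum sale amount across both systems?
449.27

Reconcile: "total_sale" (store_central) = "sale_amount" (store_east) = sale amount

Maximum in store_central: 449.27
Maximum in store_east: 397.88

Overall maximum: max(449.27, 397.88) = 449.27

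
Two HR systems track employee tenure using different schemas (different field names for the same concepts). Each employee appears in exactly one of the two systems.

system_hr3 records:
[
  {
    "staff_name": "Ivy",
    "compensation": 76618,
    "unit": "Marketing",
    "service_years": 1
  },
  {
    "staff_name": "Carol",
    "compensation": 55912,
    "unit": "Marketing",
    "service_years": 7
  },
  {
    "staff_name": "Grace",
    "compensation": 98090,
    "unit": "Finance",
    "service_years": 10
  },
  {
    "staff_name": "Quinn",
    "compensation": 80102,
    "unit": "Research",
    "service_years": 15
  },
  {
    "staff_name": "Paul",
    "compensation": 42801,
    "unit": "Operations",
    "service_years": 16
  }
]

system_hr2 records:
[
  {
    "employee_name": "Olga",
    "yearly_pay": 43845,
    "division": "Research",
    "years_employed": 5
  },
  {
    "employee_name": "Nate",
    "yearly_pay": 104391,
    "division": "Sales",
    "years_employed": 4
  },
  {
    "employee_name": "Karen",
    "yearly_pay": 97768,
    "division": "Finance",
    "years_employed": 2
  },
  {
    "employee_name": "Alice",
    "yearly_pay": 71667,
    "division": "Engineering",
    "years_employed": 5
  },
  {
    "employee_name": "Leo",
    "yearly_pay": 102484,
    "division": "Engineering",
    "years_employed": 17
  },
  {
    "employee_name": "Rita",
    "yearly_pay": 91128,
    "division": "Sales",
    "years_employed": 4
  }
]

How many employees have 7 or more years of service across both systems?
5

Reconcile schemas: "service_years" (system_hr3) = "years_employed" (system_hr2) = years of service

From system_hr3: 4 employees with >= 7 years
From system_hr2: 1 employees with >= 7 years

Total: 4 + 1 = 5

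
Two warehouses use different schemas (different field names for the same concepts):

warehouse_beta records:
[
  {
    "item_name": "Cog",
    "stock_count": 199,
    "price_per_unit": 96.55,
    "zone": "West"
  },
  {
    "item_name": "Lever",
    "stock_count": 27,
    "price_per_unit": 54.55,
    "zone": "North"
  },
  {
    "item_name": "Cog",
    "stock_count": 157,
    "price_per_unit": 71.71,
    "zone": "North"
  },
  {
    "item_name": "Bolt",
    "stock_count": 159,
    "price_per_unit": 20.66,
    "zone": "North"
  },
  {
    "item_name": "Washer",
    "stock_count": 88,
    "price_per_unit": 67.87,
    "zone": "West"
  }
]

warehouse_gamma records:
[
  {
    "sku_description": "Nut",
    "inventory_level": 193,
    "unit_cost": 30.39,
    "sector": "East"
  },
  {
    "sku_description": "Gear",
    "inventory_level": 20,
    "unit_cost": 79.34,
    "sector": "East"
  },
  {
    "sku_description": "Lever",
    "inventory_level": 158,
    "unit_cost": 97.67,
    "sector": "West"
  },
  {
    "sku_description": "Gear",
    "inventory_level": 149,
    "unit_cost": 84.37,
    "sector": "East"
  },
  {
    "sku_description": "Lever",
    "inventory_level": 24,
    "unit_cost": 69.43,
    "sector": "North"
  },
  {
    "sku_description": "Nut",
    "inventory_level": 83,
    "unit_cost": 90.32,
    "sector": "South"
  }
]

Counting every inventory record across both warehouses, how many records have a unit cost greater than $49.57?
9

Schema mapping: "price_per_unit" (warehouse_beta) = "unit_cost" (warehouse_gamma) = unit cost

Records > $49.57 in warehouse_beta: 4
Records > $49.57 in warehouse_gamma: 5

Total count: 4 + 5 = 9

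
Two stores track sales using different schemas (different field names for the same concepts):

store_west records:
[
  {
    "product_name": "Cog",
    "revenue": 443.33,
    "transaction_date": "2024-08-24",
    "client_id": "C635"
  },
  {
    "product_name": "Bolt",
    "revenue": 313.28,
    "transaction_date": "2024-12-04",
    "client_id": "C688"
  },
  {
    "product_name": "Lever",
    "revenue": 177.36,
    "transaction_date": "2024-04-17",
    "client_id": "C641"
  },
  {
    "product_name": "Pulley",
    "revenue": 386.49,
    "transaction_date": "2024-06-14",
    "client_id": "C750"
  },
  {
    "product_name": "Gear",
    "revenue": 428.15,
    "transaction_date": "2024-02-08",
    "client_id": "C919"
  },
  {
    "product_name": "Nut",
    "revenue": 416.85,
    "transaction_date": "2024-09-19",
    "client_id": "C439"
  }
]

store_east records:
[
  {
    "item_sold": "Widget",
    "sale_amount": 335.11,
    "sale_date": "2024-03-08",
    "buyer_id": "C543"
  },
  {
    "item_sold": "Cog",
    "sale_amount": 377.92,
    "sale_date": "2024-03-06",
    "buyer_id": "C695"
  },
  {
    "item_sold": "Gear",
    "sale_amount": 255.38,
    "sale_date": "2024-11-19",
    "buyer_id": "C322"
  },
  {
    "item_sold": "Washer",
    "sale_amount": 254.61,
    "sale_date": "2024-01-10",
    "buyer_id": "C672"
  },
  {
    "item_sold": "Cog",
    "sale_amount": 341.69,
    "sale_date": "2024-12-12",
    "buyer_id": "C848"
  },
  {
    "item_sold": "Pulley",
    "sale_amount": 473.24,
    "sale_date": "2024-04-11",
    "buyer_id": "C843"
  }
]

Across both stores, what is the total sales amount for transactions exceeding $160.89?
4203.41

Schema mapping: "revenue" (store_west) = "sale_amount" (store_east) = sale amount

Sum of sales > $160.89 in store_west: 2165.46
Sum of sales > $160.89 in store_east: 2037.95

Total: 2165.46 + 2037.95 = 4203.41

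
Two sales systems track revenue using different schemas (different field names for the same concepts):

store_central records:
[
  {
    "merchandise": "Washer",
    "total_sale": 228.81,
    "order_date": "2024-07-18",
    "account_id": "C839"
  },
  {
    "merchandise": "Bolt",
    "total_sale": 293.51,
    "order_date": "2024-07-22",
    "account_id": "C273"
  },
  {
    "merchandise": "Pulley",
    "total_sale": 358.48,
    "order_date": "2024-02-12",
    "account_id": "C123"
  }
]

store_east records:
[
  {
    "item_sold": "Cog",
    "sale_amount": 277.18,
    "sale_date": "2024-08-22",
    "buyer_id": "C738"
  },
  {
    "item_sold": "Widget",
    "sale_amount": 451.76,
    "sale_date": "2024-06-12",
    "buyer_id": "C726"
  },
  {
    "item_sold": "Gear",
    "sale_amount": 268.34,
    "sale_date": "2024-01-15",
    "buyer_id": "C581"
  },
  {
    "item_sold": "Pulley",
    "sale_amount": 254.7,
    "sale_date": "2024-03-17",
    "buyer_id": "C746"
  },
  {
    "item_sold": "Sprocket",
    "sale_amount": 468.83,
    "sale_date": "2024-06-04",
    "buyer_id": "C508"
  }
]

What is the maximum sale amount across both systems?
468.83

Reconcile: "total_sale" (store_central) = "sale_amount" (store_east) = sale amount

Maximum in store_central: 358.48
Maximum in store_east: 468.83

Overall maximum: max(358.48, 468.83) = 468.83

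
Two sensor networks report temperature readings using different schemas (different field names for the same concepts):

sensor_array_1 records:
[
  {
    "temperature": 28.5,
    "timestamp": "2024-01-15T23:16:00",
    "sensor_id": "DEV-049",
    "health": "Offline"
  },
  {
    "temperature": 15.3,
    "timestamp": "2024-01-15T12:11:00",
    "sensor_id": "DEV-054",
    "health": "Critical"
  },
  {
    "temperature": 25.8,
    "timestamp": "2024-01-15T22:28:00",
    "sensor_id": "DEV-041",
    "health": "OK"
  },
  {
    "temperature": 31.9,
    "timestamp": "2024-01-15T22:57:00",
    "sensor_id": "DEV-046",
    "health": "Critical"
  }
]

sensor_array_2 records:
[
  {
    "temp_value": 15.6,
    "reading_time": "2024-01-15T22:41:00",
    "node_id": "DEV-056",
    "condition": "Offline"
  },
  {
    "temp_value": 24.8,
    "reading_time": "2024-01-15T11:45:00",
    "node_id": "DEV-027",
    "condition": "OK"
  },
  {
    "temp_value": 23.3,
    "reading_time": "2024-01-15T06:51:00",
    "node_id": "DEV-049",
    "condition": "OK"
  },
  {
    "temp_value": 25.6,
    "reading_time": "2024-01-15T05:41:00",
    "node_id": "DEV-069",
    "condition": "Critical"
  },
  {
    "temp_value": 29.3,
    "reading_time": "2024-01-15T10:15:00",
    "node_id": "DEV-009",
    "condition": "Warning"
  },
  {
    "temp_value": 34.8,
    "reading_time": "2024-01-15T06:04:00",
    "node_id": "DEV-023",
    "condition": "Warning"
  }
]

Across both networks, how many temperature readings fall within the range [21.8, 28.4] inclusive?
4

Schema mapping: "temperature" (sensor_array_1) = "temp_value" (sensor_array_2) = temperature

Readings in [21.8, 28.4] from sensor_array_1: 1
Readings in [21.8, 28.4] from sensor_array_2: 3

Total count: 1 + 3 = 4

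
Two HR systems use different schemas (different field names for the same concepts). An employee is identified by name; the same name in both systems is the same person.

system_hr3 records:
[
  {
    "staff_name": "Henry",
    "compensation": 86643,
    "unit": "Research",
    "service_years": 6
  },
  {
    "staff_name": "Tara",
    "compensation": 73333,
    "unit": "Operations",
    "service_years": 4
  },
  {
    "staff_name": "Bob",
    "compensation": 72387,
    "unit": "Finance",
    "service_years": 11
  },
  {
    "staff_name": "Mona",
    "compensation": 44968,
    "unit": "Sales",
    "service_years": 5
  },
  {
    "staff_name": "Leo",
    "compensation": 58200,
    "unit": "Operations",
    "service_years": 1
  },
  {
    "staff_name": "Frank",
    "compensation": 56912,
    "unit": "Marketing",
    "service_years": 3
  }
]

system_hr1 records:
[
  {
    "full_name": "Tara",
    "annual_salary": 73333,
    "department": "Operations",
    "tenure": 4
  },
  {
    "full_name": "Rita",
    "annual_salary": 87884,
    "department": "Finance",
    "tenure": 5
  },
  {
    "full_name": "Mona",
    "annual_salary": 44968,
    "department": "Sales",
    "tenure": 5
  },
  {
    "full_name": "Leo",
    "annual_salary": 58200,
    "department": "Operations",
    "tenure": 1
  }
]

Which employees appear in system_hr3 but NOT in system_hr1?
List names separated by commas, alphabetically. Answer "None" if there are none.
Bob, Frank, Henry

Schema mapping: "staff_name" (system_hr3) = "full_name" (system_hr1) = employee name

Names in system_hr3: ['Bob', 'Frank', 'Henry', 'Leo', 'Mona', 'Tara']
Names in system_hr1: ['Leo', 'Mona', 'Rita', 'Tara']

In system_hr3 but not system_hr1: ['Bob', 'Frank', 'Henry']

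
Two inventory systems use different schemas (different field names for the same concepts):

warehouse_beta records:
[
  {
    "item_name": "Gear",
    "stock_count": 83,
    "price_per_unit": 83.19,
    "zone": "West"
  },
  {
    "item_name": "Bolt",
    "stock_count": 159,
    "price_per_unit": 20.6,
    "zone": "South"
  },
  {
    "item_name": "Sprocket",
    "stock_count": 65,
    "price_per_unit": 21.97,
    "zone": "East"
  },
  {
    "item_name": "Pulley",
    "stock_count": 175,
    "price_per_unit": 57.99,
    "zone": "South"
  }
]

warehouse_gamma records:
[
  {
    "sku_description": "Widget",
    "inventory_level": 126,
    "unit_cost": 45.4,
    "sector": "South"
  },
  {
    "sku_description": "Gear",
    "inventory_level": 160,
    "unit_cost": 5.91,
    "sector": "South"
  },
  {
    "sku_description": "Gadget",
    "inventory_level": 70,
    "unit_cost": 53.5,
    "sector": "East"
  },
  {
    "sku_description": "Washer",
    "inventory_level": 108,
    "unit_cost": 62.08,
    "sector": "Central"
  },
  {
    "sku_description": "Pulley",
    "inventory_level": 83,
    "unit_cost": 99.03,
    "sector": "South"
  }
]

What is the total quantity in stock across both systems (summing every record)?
1029

To reconcile these schemas, identify the field holding the quantity in stock in each system:
1. In warehouse_beta it is "stock_count"
2. In warehouse_gamma it is "inventory_level"

From warehouse_beta: 83 + 159 + 65 + 175 = 482
From warehouse_gamma: 126 + 160 + 70 + 108 + 83 = 547

Total: 482 + 547 = 1029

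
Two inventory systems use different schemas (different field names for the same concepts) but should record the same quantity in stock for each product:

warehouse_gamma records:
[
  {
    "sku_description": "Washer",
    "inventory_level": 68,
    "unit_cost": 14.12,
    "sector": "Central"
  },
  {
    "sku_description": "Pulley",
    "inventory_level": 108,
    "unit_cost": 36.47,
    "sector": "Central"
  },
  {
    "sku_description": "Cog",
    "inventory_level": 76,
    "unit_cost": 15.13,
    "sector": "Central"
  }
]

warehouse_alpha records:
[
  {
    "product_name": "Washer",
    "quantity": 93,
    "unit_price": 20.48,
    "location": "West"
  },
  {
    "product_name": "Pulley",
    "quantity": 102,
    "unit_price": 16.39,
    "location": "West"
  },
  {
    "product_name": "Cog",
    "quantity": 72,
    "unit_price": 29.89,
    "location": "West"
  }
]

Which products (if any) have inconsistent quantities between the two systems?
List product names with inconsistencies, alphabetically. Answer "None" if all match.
Cog, Pulley, Washer

Schema mappings:
- "sku_description" (warehouse_gamma) = "product_name" (warehouse_alpha) = product name
- "inventory_level" (warehouse_gamma) = "quantity" (warehouse_alpha) = quantity

Comparison:
  Washer: 68 vs 93 - MISMATCH
  Pulley: 108 vs 102 - MISMATCH
  Cog: 76 vs 72 - MISMATCH

Products with inconsistencies: Cog, Pulley, Washer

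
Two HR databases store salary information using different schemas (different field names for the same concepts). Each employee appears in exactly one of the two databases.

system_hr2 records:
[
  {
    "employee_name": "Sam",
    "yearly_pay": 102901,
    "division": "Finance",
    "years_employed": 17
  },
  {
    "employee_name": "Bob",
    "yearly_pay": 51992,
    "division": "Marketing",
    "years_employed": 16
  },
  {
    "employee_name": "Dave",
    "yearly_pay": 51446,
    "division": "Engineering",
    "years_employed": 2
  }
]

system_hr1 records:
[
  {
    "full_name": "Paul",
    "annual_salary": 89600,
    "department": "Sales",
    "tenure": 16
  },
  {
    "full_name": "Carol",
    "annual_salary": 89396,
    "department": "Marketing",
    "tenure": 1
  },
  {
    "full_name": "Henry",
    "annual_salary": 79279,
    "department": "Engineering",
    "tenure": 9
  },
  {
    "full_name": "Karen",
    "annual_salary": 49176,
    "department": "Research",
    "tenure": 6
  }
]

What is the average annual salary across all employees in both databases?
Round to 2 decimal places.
73398.57

Schema mapping: "yearly_pay" (system_hr2) = "annual_salary" (system_hr1) = annual salary

All salaries: [102901, 51992, 51446, 89600, 89396, 79279, 49176]
Sum: 513790
Count: 7
Average: 513790 / 7 = 73398.57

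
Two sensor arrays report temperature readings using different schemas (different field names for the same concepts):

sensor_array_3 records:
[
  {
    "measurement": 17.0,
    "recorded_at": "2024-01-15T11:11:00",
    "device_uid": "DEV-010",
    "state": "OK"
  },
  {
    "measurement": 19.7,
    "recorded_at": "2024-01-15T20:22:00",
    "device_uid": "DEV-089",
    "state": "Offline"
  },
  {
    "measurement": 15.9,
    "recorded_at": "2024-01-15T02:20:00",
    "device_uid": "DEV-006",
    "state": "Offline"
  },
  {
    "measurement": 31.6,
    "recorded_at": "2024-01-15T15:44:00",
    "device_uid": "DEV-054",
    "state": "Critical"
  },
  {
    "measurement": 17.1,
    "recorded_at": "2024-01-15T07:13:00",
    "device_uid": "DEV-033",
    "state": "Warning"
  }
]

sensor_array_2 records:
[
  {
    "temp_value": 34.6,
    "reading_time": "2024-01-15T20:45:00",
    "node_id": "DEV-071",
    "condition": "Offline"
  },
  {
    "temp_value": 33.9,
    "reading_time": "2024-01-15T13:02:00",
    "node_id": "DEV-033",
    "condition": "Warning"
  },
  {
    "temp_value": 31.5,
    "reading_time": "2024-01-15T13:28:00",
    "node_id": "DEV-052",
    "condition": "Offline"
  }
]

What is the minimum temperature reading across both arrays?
15.9

Schema mapping: "measurement" (sensor_array_3) = "temp_value" (sensor_array_2) = temperature reading

Minimum in sensor_array_3: 15.9
Minimum in sensor_array_2: 31.5

Overall minimum: min(15.9, 31.5) = 15.9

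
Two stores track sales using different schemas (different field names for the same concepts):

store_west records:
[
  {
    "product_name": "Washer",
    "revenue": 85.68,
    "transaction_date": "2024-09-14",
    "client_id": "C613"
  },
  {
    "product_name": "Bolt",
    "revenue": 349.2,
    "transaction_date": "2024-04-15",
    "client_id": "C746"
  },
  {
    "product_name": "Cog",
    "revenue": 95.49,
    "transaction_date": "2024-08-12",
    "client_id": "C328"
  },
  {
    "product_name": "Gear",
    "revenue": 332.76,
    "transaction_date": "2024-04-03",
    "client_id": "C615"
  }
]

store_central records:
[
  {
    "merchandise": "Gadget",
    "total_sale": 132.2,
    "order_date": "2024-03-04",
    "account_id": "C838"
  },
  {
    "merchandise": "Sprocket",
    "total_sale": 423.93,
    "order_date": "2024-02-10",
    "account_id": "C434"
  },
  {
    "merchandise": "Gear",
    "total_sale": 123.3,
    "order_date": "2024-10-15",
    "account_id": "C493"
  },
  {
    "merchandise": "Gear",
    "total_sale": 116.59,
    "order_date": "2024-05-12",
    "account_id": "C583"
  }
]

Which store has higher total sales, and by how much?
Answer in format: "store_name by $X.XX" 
store_west by $67.11

Schema mapping: "revenue" (store_west) = "total_sale" (store_central) = sale amount

Total for store_west: 863.13
Total for store_central: 796.02

Difference: |863.13 - 796.02| = 67.11
store_west has higher sales by $67.11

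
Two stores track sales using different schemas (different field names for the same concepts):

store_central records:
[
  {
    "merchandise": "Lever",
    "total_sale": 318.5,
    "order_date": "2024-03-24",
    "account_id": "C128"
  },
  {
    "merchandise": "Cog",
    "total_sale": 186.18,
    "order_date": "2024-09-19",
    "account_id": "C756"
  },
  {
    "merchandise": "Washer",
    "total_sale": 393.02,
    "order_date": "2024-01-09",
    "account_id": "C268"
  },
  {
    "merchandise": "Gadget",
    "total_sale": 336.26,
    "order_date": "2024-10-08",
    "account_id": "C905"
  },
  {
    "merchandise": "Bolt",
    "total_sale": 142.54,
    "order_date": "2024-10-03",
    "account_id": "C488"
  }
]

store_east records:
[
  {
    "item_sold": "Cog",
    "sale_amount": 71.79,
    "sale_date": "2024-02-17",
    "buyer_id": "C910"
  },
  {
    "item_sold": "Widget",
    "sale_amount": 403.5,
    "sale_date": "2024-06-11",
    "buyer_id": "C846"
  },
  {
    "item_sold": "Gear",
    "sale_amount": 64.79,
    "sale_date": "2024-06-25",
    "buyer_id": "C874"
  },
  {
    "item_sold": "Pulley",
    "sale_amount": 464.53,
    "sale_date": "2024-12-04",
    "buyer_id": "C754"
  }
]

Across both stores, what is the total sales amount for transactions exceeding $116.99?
2244.53

Schema mapping: "total_sale" (store_central) = "sale_amount" (store_east) = sale amount

Sum of sales > $116.99 in store_central: 1376.5
Sum of sales > $116.99 in store_east: 868.03

Total: 1376.5 + 868.03 = 2244.53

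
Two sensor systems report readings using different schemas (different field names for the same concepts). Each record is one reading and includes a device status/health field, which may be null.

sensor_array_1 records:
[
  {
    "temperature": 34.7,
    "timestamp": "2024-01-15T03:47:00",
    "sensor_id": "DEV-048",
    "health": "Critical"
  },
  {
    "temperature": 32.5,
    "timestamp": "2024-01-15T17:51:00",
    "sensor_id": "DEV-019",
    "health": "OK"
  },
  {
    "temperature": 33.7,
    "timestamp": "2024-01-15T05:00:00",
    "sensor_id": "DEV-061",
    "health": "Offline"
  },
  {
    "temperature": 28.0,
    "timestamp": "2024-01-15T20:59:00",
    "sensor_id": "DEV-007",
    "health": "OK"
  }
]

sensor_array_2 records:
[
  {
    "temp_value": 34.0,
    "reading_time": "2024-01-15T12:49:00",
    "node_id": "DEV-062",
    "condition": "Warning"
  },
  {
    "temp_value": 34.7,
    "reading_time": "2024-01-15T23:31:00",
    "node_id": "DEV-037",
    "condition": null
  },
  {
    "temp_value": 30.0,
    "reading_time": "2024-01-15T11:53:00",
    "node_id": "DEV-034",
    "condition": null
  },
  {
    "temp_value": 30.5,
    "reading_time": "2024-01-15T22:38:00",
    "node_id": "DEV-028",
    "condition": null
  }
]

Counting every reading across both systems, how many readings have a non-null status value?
5

Schema mapping: "health" (sensor_array_1) = "condition" (sensor_array_2) = status

Non-null in sensor_array_1: 4
Non-null in sensor_array_2: 1

Total non-null: 4 + 1 = 5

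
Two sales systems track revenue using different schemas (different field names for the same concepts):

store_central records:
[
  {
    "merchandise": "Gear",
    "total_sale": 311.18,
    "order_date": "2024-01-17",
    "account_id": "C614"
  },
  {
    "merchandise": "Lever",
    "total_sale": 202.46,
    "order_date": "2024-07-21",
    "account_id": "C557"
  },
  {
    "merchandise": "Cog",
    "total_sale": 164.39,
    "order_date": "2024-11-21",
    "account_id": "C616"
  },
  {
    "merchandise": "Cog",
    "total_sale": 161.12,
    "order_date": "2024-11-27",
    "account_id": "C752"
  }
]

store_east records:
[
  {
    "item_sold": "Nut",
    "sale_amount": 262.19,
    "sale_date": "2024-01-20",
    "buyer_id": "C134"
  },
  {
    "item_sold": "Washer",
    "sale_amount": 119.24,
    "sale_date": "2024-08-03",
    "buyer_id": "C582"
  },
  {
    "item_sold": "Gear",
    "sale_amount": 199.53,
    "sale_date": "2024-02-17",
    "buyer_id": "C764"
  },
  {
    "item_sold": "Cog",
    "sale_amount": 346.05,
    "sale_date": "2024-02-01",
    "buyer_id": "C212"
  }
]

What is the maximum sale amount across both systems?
346.05

Reconcile: "total_sale" (store_central) = "sale_amount" (store_east) = sale amount

Maximum in store_central: 311.18
Maximum in store_east: 346.05

Overall maximum: max(311.18, 346.05) = 346.05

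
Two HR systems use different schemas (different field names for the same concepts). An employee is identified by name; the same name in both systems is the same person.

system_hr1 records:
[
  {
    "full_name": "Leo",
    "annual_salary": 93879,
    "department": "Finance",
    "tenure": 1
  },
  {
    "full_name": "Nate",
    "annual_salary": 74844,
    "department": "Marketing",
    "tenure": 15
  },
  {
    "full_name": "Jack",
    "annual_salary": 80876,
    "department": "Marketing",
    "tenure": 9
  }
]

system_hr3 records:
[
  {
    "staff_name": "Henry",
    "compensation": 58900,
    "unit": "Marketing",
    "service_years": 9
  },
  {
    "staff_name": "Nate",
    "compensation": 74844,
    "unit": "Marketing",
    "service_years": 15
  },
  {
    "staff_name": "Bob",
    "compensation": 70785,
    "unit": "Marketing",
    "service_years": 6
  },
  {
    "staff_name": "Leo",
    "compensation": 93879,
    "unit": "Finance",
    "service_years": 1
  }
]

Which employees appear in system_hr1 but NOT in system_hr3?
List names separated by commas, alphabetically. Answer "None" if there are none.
Jack

Schema mapping: "full_name" (system_hr1) = "staff_name" (system_hr3) = employee name

Names in system_hr1: ['Jack', 'Leo', 'Nate']
Names in system_hr3: ['Bob', 'Henry', 'Leo', 'Nate']

In system_hr1 but not system_hr3: ['Jack']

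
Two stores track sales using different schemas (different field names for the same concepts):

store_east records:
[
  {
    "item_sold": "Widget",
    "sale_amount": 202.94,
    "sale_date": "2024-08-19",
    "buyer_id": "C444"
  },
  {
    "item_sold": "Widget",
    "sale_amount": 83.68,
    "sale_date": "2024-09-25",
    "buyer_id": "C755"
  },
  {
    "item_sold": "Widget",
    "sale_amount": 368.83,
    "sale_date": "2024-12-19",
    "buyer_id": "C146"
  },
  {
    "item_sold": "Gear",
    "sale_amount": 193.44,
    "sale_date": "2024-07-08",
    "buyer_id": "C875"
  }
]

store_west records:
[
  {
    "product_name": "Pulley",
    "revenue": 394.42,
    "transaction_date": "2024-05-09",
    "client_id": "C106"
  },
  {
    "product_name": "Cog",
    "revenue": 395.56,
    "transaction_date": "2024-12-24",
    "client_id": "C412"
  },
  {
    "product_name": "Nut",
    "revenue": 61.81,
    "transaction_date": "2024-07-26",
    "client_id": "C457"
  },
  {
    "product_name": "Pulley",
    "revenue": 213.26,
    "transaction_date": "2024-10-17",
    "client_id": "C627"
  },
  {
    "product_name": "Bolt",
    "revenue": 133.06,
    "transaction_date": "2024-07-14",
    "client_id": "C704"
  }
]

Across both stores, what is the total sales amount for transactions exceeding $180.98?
1768.45

Schema mapping: "sale_amount" (store_east) = "revenue" (store_west) = sale amount

Sum of sales > $180.98 in store_east: 765.21
Sum of sales > $180.98 in store_west: 1003.24

Total: 765.21 + 1003.24 = 1768.45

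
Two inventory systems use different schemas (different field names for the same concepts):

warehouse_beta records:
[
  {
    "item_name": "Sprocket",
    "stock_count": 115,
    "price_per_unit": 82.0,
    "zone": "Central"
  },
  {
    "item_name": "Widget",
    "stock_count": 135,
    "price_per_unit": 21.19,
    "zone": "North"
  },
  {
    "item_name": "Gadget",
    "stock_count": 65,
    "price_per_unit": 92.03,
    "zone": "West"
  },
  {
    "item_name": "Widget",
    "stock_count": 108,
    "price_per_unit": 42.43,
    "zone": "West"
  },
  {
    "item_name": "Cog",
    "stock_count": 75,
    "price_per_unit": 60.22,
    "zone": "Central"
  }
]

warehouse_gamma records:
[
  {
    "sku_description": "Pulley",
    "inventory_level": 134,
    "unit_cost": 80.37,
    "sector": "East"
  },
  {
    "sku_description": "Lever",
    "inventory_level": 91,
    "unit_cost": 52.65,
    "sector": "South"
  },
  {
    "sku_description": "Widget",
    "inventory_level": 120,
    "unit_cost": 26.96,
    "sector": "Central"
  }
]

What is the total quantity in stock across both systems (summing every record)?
843

To reconcile these schemas, identify the field holding the quantity in stock in each system:
1. In warehouse_beta it is "stock_count"
2. In warehouse_gamma it is "inventory_level"

From warehouse_beta: 115 + 135 + 65 + 108 + 75 = 498
From warehouse_gamma: 134 + 91 + 120 = 345

Total: 498 + 345 = 843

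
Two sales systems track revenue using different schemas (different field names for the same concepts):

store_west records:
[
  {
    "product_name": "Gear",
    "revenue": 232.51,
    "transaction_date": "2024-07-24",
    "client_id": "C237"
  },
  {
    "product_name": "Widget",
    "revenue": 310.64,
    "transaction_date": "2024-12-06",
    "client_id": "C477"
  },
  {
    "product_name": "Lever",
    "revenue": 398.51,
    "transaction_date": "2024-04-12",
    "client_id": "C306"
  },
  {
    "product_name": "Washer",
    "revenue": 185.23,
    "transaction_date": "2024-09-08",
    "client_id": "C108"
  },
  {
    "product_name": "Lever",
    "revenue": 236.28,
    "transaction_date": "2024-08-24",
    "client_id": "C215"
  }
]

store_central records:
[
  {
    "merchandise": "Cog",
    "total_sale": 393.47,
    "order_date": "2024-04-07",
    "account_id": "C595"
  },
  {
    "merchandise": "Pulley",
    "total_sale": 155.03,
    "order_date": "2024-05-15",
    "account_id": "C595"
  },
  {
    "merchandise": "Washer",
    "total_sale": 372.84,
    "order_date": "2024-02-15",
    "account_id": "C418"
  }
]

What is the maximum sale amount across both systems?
398.51

Reconcile: "revenue" (store_west) = "total_sale" (store_central) = sale amount

Maximum in store_west: 398.51
Maximum in store_central: 393.47

Overall maximum: max(398.51, 393.47) = 398.51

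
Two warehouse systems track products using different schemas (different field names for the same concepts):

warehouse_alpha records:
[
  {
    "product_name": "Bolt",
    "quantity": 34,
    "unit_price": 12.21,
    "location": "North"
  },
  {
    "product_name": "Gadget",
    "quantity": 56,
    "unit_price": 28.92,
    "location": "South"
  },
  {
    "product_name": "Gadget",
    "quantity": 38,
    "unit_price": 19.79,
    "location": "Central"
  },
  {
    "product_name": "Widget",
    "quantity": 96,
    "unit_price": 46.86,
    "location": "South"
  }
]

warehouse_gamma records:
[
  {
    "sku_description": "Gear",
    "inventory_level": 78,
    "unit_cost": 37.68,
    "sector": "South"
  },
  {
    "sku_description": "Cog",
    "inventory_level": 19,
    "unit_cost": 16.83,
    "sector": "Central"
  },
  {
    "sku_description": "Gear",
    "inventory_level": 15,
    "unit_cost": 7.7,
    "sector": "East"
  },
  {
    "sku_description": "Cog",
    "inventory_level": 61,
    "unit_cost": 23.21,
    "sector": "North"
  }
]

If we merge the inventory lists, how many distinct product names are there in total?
5

Schema mapping: "product_name" (warehouse_alpha) = "sku_description" (warehouse_gamma) = product name

Products in warehouse_alpha: ['Bolt', 'Gadget', 'Widget']
Products in warehouse_gamma: ['Cog', 'Gear']

Union (unique products): ['Bolt', 'Cog', 'Gadget', 'Gear', 'Widget']
Count: 5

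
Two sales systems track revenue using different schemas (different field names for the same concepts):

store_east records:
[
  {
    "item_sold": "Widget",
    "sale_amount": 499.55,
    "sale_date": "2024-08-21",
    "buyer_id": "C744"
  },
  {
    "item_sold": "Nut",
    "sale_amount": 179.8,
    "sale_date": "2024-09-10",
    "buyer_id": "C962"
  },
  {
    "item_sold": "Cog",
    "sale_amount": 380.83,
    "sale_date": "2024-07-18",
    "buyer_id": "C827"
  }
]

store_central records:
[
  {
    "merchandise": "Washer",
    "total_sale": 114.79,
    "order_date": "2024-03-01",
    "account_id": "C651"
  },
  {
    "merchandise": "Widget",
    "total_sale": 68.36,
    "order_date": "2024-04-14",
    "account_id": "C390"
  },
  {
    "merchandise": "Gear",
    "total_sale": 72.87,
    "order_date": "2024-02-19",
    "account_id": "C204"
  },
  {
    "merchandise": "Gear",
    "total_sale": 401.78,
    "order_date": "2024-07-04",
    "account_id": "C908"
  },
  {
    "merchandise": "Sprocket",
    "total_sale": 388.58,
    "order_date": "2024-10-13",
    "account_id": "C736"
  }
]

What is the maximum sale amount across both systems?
499.55

Reconcile: "sale_amount" (store_east) = "total_sale" (store_central) = sale amount

Maximum in store_east: 499.55
Maximum in store_central: 401.78

Overall maximum: max(499.55, 401.78) = 499.55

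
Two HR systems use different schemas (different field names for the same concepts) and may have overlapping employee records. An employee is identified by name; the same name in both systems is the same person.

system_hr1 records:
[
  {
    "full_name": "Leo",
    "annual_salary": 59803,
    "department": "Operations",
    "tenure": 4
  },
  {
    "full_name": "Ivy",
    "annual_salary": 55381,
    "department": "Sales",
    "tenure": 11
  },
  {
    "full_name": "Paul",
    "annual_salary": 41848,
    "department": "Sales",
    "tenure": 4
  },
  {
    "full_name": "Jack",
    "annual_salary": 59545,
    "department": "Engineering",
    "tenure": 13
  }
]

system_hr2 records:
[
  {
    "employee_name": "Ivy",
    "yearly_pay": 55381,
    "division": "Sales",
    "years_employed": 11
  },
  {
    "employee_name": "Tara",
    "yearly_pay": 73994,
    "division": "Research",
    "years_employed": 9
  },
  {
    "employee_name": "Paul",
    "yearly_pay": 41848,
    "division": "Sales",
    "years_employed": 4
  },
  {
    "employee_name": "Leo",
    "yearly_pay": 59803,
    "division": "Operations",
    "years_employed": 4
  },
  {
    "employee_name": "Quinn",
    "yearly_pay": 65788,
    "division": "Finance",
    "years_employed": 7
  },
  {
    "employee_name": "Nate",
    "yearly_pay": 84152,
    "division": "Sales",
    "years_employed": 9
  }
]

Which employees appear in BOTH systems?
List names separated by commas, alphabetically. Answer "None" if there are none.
Ivy, Leo, Paul

Schema mapping: "full_name" (system_hr1) = "employee_name" (system_hr2) = employee name

Names in system_hr1: ['Ivy', 'Jack', 'Leo', 'Paul']
Names in system_hr2: ['Ivy', 'Leo', 'Nate', 'Paul', 'Quinn', 'Tara']

Intersection: ['Ivy', 'Leo', 'Paul']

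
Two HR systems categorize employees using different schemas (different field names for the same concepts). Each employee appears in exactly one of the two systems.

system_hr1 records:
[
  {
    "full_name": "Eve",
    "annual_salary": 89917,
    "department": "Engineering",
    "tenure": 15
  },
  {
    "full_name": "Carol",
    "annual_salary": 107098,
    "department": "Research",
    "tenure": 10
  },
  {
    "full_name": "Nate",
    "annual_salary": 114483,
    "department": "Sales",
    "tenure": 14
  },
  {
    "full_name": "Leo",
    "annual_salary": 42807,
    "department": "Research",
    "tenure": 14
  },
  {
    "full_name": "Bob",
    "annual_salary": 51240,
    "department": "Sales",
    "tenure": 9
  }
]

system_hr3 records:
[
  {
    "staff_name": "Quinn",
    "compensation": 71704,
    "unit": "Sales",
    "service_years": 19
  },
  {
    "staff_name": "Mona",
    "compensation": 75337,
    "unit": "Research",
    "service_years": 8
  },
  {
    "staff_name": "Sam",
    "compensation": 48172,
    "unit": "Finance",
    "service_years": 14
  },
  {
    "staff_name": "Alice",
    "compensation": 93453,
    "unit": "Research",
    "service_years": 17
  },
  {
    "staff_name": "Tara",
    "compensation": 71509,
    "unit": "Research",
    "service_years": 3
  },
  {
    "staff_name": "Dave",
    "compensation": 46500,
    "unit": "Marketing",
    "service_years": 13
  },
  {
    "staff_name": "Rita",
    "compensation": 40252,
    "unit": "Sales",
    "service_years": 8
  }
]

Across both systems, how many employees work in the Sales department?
4

Schema mapping: "department" (system_hr1) = "unit" (system_hr3) = department

Sales employees in system_hr1: 2
Sales employees in system_hr3: 2

Total in Sales: 2 + 2 = 4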